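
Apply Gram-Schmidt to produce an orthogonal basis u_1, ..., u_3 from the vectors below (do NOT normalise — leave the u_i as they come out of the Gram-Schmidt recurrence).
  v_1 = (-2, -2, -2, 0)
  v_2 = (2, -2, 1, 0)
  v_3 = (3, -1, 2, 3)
Orthogonal basis:
  u_1 = (-2, -2, -2, 0)
  u_2 = (5/3, -7/3, 2/3, 0)
  u_3 = (0, 0, 0, 3)

Apply the Gram-Schmidt recurrence
  u_1 = v_1
  u_i = v_i − Σ_{j<i} ((v_i · u_j) / (u_j · u_j)) · u_j.

Step by step this gives:
  u_1 = (-2, -2, -2, 0)
  u_2 = (5/3, -7/3, 2/3, 0)
  u_3 = (0, 0, 0, 3)

Orthogonality check:
  u_2 · u_1 = 0 (should be 0)
  u_3 · u_1 = 0 (should be 0)
  u_3 · u_2 = 0 (should be 0)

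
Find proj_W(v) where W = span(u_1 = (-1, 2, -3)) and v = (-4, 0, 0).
proj_W(v) = (-2/7, 4/7, -6/7)

Set up U = [u_1 | ... | u_1] ∈ R^(3×1). The projector onto W = col(U) is P = U (U^T U)^(-1) U^T.
Compute U^T U =
  [14],
and U^T v = (4).
Solve U^T U · c = U^T v for the coefficients: c = (2/7). The projection is proj_W(v) = U c.
Check: (v - proj_W(v)) · u_1 = 0  (should be 0).
Result: proj_W(v) = (-2/7, 4/7, -6/7).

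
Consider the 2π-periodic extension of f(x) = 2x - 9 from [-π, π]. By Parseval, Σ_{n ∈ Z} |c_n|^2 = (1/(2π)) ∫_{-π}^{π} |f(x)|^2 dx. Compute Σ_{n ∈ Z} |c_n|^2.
Σ |c_n|^2 = 4π^2/3 + 81

Expand and integrate term by term over [-π, π]:
  ∫ (2x)^2 dx = 4·(2π^3/3); ∫ 2·2·(-9)·x dx = 0 (odd integrand); ∫ (-9)^2 dx = 81·2π.
So (1/(2π)) ∫_{-π}^{π} (2x - 9)^2 dx = 4π^2/3 + 81 = 4π^2/3 + 81.
Parseval ⇒ Σ |c_n|^2 = 4π^2/3 + 81.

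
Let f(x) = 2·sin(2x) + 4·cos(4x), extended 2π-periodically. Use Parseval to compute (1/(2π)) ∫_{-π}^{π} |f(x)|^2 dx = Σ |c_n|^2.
Σ |c_n|^2 = 10

Expand |f|^2 and use orthogonality of {sin(nx), cos(mx)} on [-π, π]:
  ∫_{-π}^{π} sin(nx)^2 dx = π, ∫ cos(mx)^2 dx = π, and cross terms integrate to 0.
So ∫_{-π}^{π} f(x)^2 dx = 2^2 · π + 4^2 · π = (4 + 16)π.
Divide by 2π: (4 + 16)/2 = 10.
By Parseval, this equals Σ |c_n|^2.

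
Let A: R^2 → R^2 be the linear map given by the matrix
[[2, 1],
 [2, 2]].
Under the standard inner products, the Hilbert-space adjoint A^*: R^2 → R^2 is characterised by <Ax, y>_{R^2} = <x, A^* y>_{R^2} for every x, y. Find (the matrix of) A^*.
A^* = A^T =
[[2, 2],
 [1, 2]]

For real matrices with standard dot products, the defining identity <Ax, y> = <x, A^* y> gives (Ax)^T y = x^T (A^*) y, i.e. x^T A^T y = x^T (A^*) y. Since this holds for all x, y, we must have A^* = A^T. Therefore
A^* =
[[2, 2],
 [1, 2]].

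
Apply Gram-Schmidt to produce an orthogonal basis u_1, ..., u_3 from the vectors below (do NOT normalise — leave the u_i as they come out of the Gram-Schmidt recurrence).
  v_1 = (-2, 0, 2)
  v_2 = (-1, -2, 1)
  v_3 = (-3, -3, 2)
Orthogonal basis:
  u_1 = (-2, 0, 2)
  u_2 = (0, -2, 0)
  u_3 = (-1/2, 0, -1/2)

Apply the Gram-Schmidt recurrence
  u_1 = v_1
  u_i = v_i − Σ_{j<i} ((v_i · u_j) / (u_j · u_j)) · u_j.

Step by step this gives:
  u_1 = (-2, 0, 2)
  u_2 = (0, -2, 0)
  u_3 = (-1/2, 0, -1/2)

Orthogonality check:
  u_2 · u_1 = 0 (should be 0)
  u_3 · u_1 = 0 (should be 0)
  u_3 · u_2 = 0 (should be 0)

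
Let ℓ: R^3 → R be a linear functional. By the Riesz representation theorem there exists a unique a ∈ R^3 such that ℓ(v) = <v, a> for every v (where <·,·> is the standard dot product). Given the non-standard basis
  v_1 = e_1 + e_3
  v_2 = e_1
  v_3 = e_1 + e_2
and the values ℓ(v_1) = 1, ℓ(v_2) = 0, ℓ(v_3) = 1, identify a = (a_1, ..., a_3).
a = (0, 1, 1)

Write a = (a_1, ..., a_3) in the standard basis. For each basis vector v_i, ℓ(v_i) = <v_i, a> is a linear equation in the a_j's. Collect the n equations into a matrix system V a = ℓ, where row i of V is v_i (expressed in the standard basis). Since V is invertible (lower-triangular with 1s on the diagonal, up to permutation), solve by back-substitution:
  V =
[[1, 0, 1],
 [1, 0, 0],
 [1, 1, 0]]
  V a = (1, 0, 1)
Solving gives a = (0, 1, 1).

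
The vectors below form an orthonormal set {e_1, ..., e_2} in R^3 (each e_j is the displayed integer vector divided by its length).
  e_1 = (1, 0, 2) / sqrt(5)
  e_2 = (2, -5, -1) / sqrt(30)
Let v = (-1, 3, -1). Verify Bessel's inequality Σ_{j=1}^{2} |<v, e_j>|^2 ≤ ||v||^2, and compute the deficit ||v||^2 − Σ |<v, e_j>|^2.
Σ |<v, e_j>|^2 = 31/3; ||v||^2 = 11; deficit = 2/3

Write each e_j = u_j / sqrt(<u_j, u_j>) where u_j is the displayed integer vector. Then <v, e_j> = <v, u_j> / sqrt(<u_j, u_j>), so |<v, e_j>|^2 = <v, u_j>^2 / <u_j, u_j>.
Coefficients: <v, e_1> = -3/sqrt(5), <v, e_2> = -16/sqrt(30).
Square and sum: Σ |<v, e_j>|^2 = 31/3.
Compute ||v||^2 = v·v = 11.
Deficit = 11 − 31/3 = 2/3 ≥ 0, confirming Bessel's inequality. (The deficit equals ||v − Σ <v,e_j> e_j||^2, the squared distance from v to span{e_j}.)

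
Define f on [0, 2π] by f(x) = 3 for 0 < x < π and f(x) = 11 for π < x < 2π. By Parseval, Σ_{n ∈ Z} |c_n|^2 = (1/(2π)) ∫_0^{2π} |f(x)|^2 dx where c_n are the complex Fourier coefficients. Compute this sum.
Σ |c_n|^2 = 65

Parseval equates the L^2 energy of f (normalised by 1/(2π)) with the ℓ^2 sum of its Fourier coefficients: (1/(2π)) ∫_0^{2π} |f|^2 = Σ |c_n|^2.
Compute the left side: (1/(2π)) [∫_0^π 3^2 dx + ∫_π^{2π} 11^2 dx] = (1/(2π)) · (9π + 121π) = (9 + 121)/2 = 65.
So Σ_{n ∈ Z} |c_n|^2 = 65.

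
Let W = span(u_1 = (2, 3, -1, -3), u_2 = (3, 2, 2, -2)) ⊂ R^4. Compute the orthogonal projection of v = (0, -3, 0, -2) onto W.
proj_W(v) = (-56/227, -89/227, 35/227, 89/227)

Set up U = [u_1 | ... | u_2] ∈ R^(4×2). The projector onto W = col(U) is P = U (U^T U)^(-1) U^T.
Compute U^T U =
  [23, 16]
  [16, 21],
and U^T v = (-3, -2).
Solve U^T U · c = U^T v for the coefficients: c = (-31/227, 2/227). The projection is proj_W(v) = U c.
Check: (v - proj_W(v)) · u_1 = 0  (should be 0).
Check: (v - proj_W(v)) · u_2 = 0  (should be 0).
Result: proj_W(v) = (-56/227, -89/227, 35/227, 89/227).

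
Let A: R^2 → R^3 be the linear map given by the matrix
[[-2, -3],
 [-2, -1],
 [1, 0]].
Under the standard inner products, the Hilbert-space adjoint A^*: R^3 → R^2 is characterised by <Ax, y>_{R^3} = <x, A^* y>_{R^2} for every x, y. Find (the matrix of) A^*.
A^* = A^T =
[[-2, -2, 1],
 [-3, -1, 0]]

For real matrices with standard dot products, the defining identity <Ax, y> = <x, A^* y> gives (Ax)^T y = x^T (A^*) y, i.e. x^T A^T y = x^T (A^*) y. Since this holds for all x, y, we must have A^* = A^T. Therefore
A^* =
[[-2, -2, 1],
 [-3, -1, 0]].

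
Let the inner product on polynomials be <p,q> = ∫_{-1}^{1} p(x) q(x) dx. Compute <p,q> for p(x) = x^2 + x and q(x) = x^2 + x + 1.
<p,q> = 26/15

Expand the product: p(x)·q(x) = x^4 + 2*x^3 + 2*x^2 + x.
∫_{-1}^{1} of each monomial x^k gives [2/(k+1) if k even, 0 if k odd]. Integrating term-by-term (or equivalently evaluating the antiderivative F(x) = x^5/5 + x^4/2 + 2*x^3/3 + x^2/2 at the endpoints):
  F(1) − F(−1) = 28/15 − (2/15) = 26/15.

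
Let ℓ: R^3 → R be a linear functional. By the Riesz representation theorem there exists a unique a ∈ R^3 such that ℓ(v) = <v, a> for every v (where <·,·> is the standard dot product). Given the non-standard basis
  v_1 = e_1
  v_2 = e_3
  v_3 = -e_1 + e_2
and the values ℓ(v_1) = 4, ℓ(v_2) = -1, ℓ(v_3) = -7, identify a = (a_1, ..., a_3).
a = (4, -3, -1)

Write a = (a_1, ..., a_3) in the standard basis. For each basis vector v_i, ℓ(v_i) = <v_i, a> is a linear equation in the a_j's. Collect the n equations into a matrix system V a = ℓ, where row i of V is v_i (expressed in the standard basis). Since V is invertible (lower-triangular with 1s on the diagonal, up to permutation), solve by back-substitution:
  V =
[[1, 0, 0],
 [0, 0, 1],
 [-1, 1, 0]]
  V a = (4, -1, -7)
Solving gives a = (4, -3, -1).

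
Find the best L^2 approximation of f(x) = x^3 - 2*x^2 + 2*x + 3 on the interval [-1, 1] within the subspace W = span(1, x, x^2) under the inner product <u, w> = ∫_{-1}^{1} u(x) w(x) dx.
g(x) = -2*x^2 + 13*x/5 + 3

The best approximation g ∈ W is the orthogonal projection of f onto W. Writing g = a_0 + a_1 x + a_2 x^2, the coefficients solve the normal equations G · a = b where
  G_{ij} = <φ_i, φ_j> and b_i = <f, φ_i>, with φ_0 = 1, φ_1 = x, φ_2 = x^2.
G =
  [2, 0, 2/3]
  [0, 2/3, 0]
  [2/3, 0, 2/5],
b = (14/3, 26/15, 6/5).
Solving gives a_0 = 3, a_1 = 13/5, a_2 = -2, so
  g(x) = -2*x^2 + 13*x/5 + 3.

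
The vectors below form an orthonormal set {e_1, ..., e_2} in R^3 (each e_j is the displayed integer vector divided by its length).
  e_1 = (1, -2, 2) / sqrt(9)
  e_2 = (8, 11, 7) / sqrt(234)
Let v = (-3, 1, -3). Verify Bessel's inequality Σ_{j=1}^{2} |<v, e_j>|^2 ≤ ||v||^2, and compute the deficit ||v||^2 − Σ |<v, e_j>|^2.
Σ |<v, e_j>|^2 = 239/13; ||v||^2 = 19; deficit = 8/13

Write each e_j = u_j / sqrt(<u_j, u_j>) where u_j is the displayed integer vector. Then <v, e_j> = <v, u_j> / sqrt(<u_j, u_j>), so |<v, e_j>|^2 = <v, u_j>^2 / <u_j, u_j>.
Coefficients: <v, e_1> = -11/sqrt(9), <v, e_2> = -34/sqrt(234).
Square and sum: Σ |<v, e_j>|^2 = 239/13.
Compute ||v||^2 = v·v = 19.
Deficit = 19 − 239/13 = 8/13 ≥ 0, confirming Bessel's inequality. (The deficit equals ||v − Σ <v,e_j> e_j||^2, the squared distance from v to span{e_j}.)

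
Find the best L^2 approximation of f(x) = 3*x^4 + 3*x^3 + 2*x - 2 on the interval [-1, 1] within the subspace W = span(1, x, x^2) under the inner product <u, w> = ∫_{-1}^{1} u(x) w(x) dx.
g(x) = 18*x^2/7 + 19*x/5 - 79/35

The best approximation g ∈ W is the orthogonal projection of f onto W. Writing g = a_0 + a_1 x + a_2 x^2, the coefficients solve the normal equations G · a = b where
  G_{ij} = <φ_i, φ_j> and b_i = <f, φ_i>, with φ_0 = 1, φ_1 = x, φ_2 = x^2.
G =
  [2, 0, 2/3]
  [0, 2/3, 0]
  [2/3, 0, 2/5],
b = (-14/5, 38/15, -10/21).
Solving gives a_0 = -79/35, a_1 = 19/5, a_2 = 18/7, so
  g(x) = 18*x^2/7 + 19*x/5 - 79/35.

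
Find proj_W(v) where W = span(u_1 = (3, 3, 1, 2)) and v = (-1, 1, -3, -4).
proj_W(v) = (-33/23, -33/23, -11/23, -22/23)

Set up U = [u_1 | ... | u_1] ∈ R^(4×1). The projector onto W = col(U) is P = U (U^T U)^(-1) U^T.
Compute U^T U =
  [23],
and U^T v = (-11).
Solve U^T U · c = U^T v for the coefficients: c = (-11/23). The projection is proj_W(v) = U c.
Check: (v - proj_W(v)) · u_1 = 0  (should be 0).
Result: proj_W(v) = (-33/23, -33/23, -11/23, -22/23).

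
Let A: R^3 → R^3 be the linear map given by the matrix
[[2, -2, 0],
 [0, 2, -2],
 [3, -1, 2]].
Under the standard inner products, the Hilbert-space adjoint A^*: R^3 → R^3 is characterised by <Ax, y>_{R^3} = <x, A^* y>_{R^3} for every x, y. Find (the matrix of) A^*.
A^* = A^T =
[[2, 0, 3],
 [-2, 2, -1],
 [0, -2, 2]]

For real matrices with standard dot products, the defining identity <Ax, y> = <x, A^* y> gives (Ax)^T y = x^T (A^*) y, i.e. x^T A^T y = x^T (A^*) y. Since this holds for all x, y, we must have A^* = A^T. Therefore
A^* =
[[2, 0, 3],
 [-2, 2, -1],
 [0, -2, 2]].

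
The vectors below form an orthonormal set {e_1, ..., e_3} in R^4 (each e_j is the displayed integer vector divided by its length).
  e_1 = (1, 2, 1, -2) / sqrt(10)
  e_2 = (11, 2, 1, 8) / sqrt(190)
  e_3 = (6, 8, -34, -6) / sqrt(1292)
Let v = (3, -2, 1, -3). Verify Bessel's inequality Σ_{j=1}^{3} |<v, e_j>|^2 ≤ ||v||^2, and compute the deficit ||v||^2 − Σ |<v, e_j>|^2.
Σ |<v, e_j>|^2 = 67/17; ||v||^2 = 23; deficit = 324/17

Write each e_j = u_j / sqrt(<u_j, u_j>) where u_j is the displayed integer vector. Then <v, e_j> = <v, u_j> / sqrt(<u_j, u_j>), so |<v, e_j>|^2 = <v, u_j>^2 / <u_j, u_j>.
Coefficients: <v, e_1> = 6/sqrt(10), <v, e_2> = 6/sqrt(190), <v, e_3> = -14/sqrt(1292).
Square and sum: Σ |<v, e_j>|^2 = 67/17.
Compute ||v||^2 = v·v = 23.
Deficit = 23 − 67/17 = 324/17 ≥ 0, confirming Bessel's inequality. (The deficit equals ||v − Σ <v,e_j> e_j||^2, the squared distance from v to span{e_j}.)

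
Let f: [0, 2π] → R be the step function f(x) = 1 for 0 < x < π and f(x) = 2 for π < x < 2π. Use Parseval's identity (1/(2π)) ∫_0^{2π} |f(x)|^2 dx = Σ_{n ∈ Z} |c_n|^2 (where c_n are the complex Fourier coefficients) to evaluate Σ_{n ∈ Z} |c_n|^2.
Σ |c_n|^2 = 5/2

Parseval equates the L^2 energy of f (normalised by 1/(2π)) with the ℓ^2 sum of its Fourier coefficients: (1/(2π)) ∫_0^{2π} |f|^2 = Σ |c_n|^2.
Compute the left side: (1/(2π)) [∫_0^π 1^2 dx + ∫_π^{2π} 2^2 dx] = (1/(2π)) · (1π + 4π) = (1 + 4)/2 = 5/2.
So Σ_{n ∈ Z} |c_n|^2 = 5/2.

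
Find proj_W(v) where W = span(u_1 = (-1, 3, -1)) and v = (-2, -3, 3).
proj_W(v) = (10/11, -30/11, 10/11)

Set up U = [u_1 | ... | u_1] ∈ R^(3×1). The projector onto W = col(U) is P = U (U^T U)^(-1) U^T.
Compute U^T U =
  [11],
and U^T v = (-10).
Solve U^T U · c = U^T v for the coefficients: c = (-10/11). The projection is proj_W(v) = U c.
Check: (v - proj_W(v)) · u_1 = 0  (should be 0).
Result: proj_W(v) = (10/11, -30/11, 10/11).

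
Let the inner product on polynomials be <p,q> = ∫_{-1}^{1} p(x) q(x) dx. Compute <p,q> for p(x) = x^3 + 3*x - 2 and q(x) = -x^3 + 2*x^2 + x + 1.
<p,q> = -604/105

Expand the product: p(x)·q(x) = -x^6 + 2*x^5 - 2*x^4 + 9*x^3 - x^2 + x - 2.
∫_{-1}^{1} of each monomial x^k gives [2/(k+1) if k even, 0 if k odd]. Integrating term-by-term (or equivalently evaluating the antiderivative F(x) = -x^7/7 + x^6/3 - 2*x^5/5 + 9*x^4/4 - x^3/3 + x^2/2 - 2*x at the endpoints):
  F(1) − F(−1) = 29/140 − (2503/420) = -604/105.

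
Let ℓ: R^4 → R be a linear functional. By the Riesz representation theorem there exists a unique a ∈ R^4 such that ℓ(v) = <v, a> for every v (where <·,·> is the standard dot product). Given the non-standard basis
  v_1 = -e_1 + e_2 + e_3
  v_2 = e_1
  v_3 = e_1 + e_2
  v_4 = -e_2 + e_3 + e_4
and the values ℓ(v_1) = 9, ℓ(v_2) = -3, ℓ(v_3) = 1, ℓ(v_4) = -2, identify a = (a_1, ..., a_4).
a = (-3, 4, 2, 0)

Write a = (a_1, ..., a_4) in the standard basis. For each basis vector v_i, ℓ(v_i) = <v_i, a> is a linear equation in the a_j's. Collect the n equations into a matrix system V a = ℓ, where row i of V is v_i (expressed in the standard basis). Since V is invertible (lower-triangular with 1s on the diagonal, up to permutation), solve by back-substitution:
  V =
[[-1, 1, 1, 0],
 [1, 0, 0, 0],
 [1, 1, 0, 0],
 [0, -1, 1, 1]]
  V a = (9, -3, 1, -2)
Solving gives a = (-3, 4, 2, 0).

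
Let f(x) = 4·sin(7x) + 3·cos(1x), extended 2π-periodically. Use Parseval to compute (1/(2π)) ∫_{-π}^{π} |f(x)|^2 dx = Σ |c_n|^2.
Σ |c_n|^2 = 25/2

Expand |f|^2 and use orthogonality of {sin(nx), cos(mx)} on [-π, π]:
  ∫_{-π}^{π} sin(nx)^2 dx = π, ∫ cos(mx)^2 dx = π, and cross terms integrate to 0.
So ∫_{-π}^{π} f(x)^2 dx = 4^2 · π + 3^2 · π = (16 + 9)π.
Divide by 2π: (16 + 9)/2 = 25/2.
By Parseval, this equals Σ |c_n|^2.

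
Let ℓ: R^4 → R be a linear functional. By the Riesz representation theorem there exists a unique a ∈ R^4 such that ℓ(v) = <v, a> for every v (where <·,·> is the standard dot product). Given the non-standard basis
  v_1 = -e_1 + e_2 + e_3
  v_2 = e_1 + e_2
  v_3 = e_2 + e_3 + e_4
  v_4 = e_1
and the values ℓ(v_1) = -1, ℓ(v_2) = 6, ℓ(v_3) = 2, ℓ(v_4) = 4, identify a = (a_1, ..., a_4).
a = (4, 2, 1, -1)

Write a = (a_1, ..., a_4) in the standard basis. For each basis vector v_i, ℓ(v_i) = <v_i, a> is a linear equation in the a_j's. Collect the n equations into a matrix system V a = ℓ, where row i of V is v_i (expressed in the standard basis). Since V is invertible (lower-triangular with 1s on the diagonal, up to permutation), solve by back-substitution:
  V =
[[-1, 1, 1, 0],
 [1, 1, 0, 0],
 [0, 1, 1, 1],
 [1, 0, 0, 0]]
  V a = (-1, 6, 2, 4)
Solving gives a = (4, 2, 1, -1).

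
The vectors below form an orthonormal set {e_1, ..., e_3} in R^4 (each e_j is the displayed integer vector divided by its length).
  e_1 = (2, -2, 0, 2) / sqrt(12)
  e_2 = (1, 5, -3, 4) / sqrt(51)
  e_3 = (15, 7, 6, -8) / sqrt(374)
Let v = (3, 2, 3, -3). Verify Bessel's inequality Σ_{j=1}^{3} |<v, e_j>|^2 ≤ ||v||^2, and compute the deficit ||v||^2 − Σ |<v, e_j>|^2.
Σ |<v, e_j>|^2 = 657/22; ||v||^2 = 31; deficit = 25/22

Write each e_j = u_j / sqrt(<u_j, u_j>) where u_j is the displayed integer vector. Then <v, e_j> = <v, u_j> / sqrt(<u_j, u_j>), so |<v, e_j>|^2 = <v, u_j>^2 / <u_j, u_j>.
Coefficients: <v, e_1> = -4/sqrt(12), <v, e_2> = -8/sqrt(51), <v, e_3> = 101/sqrt(374).
Square and sum: Σ |<v, e_j>|^2 = 657/22.
Compute ||v||^2 = v·v = 31.
Deficit = 31 − 657/22 = 25/22 ≥ 0, confirming Bessel's inequality. (The deficit equals ||v − Σ <v,e_j> e_j||^2, the squared distance from v to span{e_j}.)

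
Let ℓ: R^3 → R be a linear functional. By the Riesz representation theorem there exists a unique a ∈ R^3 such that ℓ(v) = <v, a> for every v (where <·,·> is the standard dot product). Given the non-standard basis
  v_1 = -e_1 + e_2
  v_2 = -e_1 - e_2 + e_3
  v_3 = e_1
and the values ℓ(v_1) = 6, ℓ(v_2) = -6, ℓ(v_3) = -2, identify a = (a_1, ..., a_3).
a = (-2, 4, -4)

Write a = (a_1, ..., a_3) in the standard basis. For each basis vector v_i, ℓ(v_i) = <v_i, a> is a linear equation in the a_j's. Collect the n equations into a matrix system V a = ℓ, where row i of V is v_i (expressed in the standard basis). Since V is invertible (lower-triangular with 1s on the diagonal, up to permutation), solve by back-substitution:
  V =
[[-1, 1, 0],
 [-1, -1, 1],
 [1, 0, 0]]
  V a = (6, -6, -2)
Solving gives a = (-2, 4, -4).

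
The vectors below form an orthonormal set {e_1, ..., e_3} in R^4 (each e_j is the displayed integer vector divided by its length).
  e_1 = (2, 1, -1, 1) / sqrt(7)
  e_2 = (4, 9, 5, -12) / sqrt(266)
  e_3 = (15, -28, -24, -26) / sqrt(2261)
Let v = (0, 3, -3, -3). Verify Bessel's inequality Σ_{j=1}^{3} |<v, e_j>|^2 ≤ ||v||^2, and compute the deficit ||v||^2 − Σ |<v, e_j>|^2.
Σ |<v, e_j>|^2 = 1413/119; ||v||^2 = 27; deficit = 1800/119

Write each e_j = u_j / sqrt(<u_j, u_j>) where u_j is the displayed integer vector. Then <v, e_j> = <v, u_j> / sqrt(<u_j, u_j>), so |<v, e_j>|^2 = <v, u_j>^2 / <u_j, u_j>.
Coefficients: <v, e_1> = 3/sqrt(7), <v, e_2> = 48/sqrt(266), <v, e_3> = 66/sqrt(2261).
Square and sum: Σ |<v, e_j>|^2 = 1413/119.
Compute ||v||^2 = v·v = 27.
Deficit = 27 − 1413/119 = 1800/119 ≥ 0, confirming Bessel's inequality. (The deficit equals ||v − Σ <v,e_j> e_j||^2, the squared distance from v to span{e_j}.)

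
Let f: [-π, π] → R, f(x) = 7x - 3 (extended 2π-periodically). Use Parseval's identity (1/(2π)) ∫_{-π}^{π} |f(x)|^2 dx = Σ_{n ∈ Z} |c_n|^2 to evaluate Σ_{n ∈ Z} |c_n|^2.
Σ |c_n|^2 = 49π^2/3 + 9

Expand and integrate term by term over [-π, π]:
  ∫ (7x)^2 dx = 49·(2π^3/3); ∫ 2·7·(-3)·x dx = 0 (odd integrand); ∫ (-3)^2 dx = 9·2π.
So (1/(2π)) ∫_{-π}^{π} (7x - 3)^2 dx = 49π^2/3 + 9 = 49π^2/3 + 9.
Parseval ⇒ Σ |c_n|^2 = 49π^2/3 + 9.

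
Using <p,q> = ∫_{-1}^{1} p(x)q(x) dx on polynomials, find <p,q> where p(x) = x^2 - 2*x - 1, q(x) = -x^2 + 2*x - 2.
<p,q> = 4/15

Expand the product: p(x)·q(x) = -x^4 + 4*x^3 - 5*x^2 + 2*x + 2.
∫_{-1}^{1} of each monomial x^k gives [2/(k+1) if k even, 0 if k odd]. Integrating term-by-term (or equivalently evaluating the antiderivative F(x) = -x^5/5 + x^4 - 5*x^3/3 + x^2 + 2*x at the endpoints):
  F(1) − F(−1) = 32/15 − (28/15) = 4/15.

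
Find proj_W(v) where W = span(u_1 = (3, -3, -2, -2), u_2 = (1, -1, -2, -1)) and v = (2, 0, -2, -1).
proj_W(v) = (1, -1, -2, -1)

Set up U = [u_1 | ... | u_2] ∈ R^(4×2). The projector onto W = col(U) is P = U (U^T U)^(-1) U^T.
Compute U^T U =
  [26, 12]
  [12, 7],
and U^T v = (12, 7).
Solve U^T U · c = U^T v for the coefficients: c = (0, 1). The projection is proj_W(v) = U c.
Check: (v - proj_W(v)) · u_1 = 0  (should be 0).
Check: (v - proj_W(v)) · u_2 = 0  (should be 0).
Result: proj_W(v) = (1, -1, -2, -1).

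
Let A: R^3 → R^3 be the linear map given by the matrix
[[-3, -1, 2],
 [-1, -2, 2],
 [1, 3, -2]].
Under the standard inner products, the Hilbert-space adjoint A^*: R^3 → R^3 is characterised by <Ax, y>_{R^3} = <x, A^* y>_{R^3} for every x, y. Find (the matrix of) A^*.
A^* = A^T =
[[-3, -1, 1],
 [-1, -2, 3],
 [2, 2, -2]]

For real matrices with standard dot products, the defining identity <Ax, y> = <x, A^* y> gives (Ax)^T y = x^T (A^*) y, i.e. x^T A^T y = x^T (A^*) y. Since this holds for all x, y, we must have A^* = A^T. Therefore
A^* =
[[-3, -1, 1],
 [-1, -2, 3],
 [2, 2, -2]].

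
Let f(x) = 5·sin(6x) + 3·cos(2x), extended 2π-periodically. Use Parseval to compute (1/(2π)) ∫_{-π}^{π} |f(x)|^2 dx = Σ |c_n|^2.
Σ |c_n|^2 = 17

Expand |f|^2 and use orthogonality of {sin(nx), cos(mx)} on [-π, π]:
  ∫_{-π}^{π} sin(nx)^2 dx = π, ∫ cos(mx)^2 dx = π, and cross terms integrate to 0.
So ∫_{-π}^{π} f(x)^2 dx = 5^2 · π + 3^2 · π = (25 + 9)π.
Divide by 2π: (25 + 9)/2 = 17.
By Parseval, this equals Σ |c_n|^2.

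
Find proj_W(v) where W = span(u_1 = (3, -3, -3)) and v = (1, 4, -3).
proj_W(v) = (0, 0, 0)

Set up U = [u_1 | ... | u_1] ∈ R^(3×1). The projector onto W = col(U) is P = U (U^T U)^(-1) U^T.
Compute U^T U =
  [27],
and U^T v = (0).
Solve U^T U · c = U^T v for the coefficients: c = (0). The projection is proj_W(v) = U c.
Check: (v - proj_W(v)) · u_1 = 0  (should be 0).
Result: proj_W(v) = (0, 0, 0).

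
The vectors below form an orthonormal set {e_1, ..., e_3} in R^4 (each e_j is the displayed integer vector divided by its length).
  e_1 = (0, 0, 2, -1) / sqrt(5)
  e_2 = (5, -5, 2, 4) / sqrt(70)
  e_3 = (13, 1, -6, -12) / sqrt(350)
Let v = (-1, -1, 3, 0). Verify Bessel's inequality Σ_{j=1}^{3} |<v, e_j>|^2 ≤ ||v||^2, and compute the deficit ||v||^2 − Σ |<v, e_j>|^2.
Σ |<v, e_j>|^2 = 266/25; ||v||^2 = 11; deficit = 9/25

Write each e_j = u_j / sqrt(<u_j, u_j>) where u_j is the displayed integer vector. Then <v, e_j> = <v, u_j> / sqrt(<u_j, u_j>), so |<v, e_j>|^2 = <v, u_j>^2 / <u_j, u_j>.
Coefficients: <v, e_1> = 6/sqrt(5), <v, e_2> = 6/sqrt(70), <v, e_3> = -32/sqrt(350).
Square and sum: Σ |<v, e_j>|^2 = 266/25.
Compute ||v||^2 = v·v = 11.
Deficit = 11 − 266/25 = 9/25 ≥ 0, confirming Bessel's inequality. (The deficit equals ||v − Σ <v,e_j> e_j||^2, the squared distance from v to span{e_j}.)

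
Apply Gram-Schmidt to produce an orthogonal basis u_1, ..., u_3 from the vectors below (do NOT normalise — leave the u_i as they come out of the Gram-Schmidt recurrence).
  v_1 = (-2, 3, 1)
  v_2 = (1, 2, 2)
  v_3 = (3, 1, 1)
Orthogonal basis:
  u_1 = (-2, 3, 1)
  u_2 = (13/7, 5/7, 11/7)
  u_3 = (4/9, 5/9, -7/9)

Apply the Gram-Schmidt recurrence
  u_1 = v_1
  u_i = v_i − Σ_{j<i} ((v_i · u_j) / (u_j · u_j)) · u_j.

Step by step this gives:
  u_1 = (-2, 3, 1)
  u_2 = (13/7, 5/7, 11/7)
  u_3 = (4/9, 5/9, -7/9)

Orthogonality check:
  u_2 · u_1 = 0 (should be 0)
  u_3 · u_1 = 0 (should be 0)
  u_3 · u_2 = 0 (should be 0)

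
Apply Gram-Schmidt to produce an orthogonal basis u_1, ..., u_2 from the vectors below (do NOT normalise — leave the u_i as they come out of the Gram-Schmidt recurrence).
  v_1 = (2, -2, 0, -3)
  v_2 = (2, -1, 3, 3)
Orthogonal basis:
  u_1 = (2, -2, 0, -3)
  u_2 = (40/17, -23/17, 3, 42/17)

Apply the Gram-Schmidt recurrence
  u_1 = v_1
  u_i = v_i − Σ_{j<i} ((v_i · u_j) / (u_j · u_j)) · u_j.

Step by step this gives:
  u_1 = (2, -2, 0, -3)
  u_2 = (40/17, -23/17, 3, 42/17)

Orthogonality check:
  u_2 · u_1 = 0 (should be 0)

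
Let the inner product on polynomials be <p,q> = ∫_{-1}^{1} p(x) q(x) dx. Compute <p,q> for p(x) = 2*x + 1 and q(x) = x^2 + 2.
<p,q> = 14/3

Expand the product: p(x)·q(x) = 2*x^3 + x^2 + 4*x + 2.
∫_{-1}^{1} of each monomial x^k gives [2/(k+1) if k even, 0 if k odd]. Integrating term-by-term (or equivalently evaluating the antiderivative F(x) = x^4/2 + x^3/3 + 2*x^2 + 2*x at the endpoints):
  F(1) − F(−1) = 29/6 − (1/6) = 14/3.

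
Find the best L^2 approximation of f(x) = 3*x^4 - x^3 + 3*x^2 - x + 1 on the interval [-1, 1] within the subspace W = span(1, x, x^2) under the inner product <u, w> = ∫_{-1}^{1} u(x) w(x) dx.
g(x) = 39*x^2/7 - 8*x/5 + 26/35

The best approximation g ∈ W is the orthogonal projection of f onto W. Writing g = a_0 + a_1 x + a_2 x^2, the coefficients solve the normal equations G · a = b where
  G_{ij} = <φ_i, φ_j> and b_i = <f, φ_i>, with φ_0 = 1, φ_1 = x, φ_2 = x^2.
G =
  [2, 0, 2/3]
  [0, 2/3, 0]
  [2/3, 0, 2/5],
b = (26/5, -16/15, 286/105).
Solving gives a_0 = 26/35, a_1 = -8/5, a_2 = 39/7, so
  g(x) = 39*x^2/7 - 8*x/5 + 26/35.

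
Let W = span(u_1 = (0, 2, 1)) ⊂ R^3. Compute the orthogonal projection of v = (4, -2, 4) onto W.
proj_W(v) = (0, 0, 0)

Set up U = [u_1 | ... | u_1] ∈ R^(3×1). The projector onto W = col(U) is P = U (U^T U)^(-1) U^T.
Compute U^T U =
  [5],
and U^T v = (0).
Solve U^T U · c = U^T v for the coefficients: c = (0). The projection is proj_W(v) = U c.
Check: (v - proj_W(v)) · u_1 = 0  (should be 0).
Result: proj_W(v) = (0, 0, 0).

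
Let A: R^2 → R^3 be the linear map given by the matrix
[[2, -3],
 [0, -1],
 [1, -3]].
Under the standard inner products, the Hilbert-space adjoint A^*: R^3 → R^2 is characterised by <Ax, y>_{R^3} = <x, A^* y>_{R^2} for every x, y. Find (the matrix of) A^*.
A^* = A^T =
[[2, 0, 1],
 [-3, -1, -3]]

For real matrices with standard dot products, the defining identity <Ax, y> = <x, A^* y> gives (Ax)^T y = x^T (A^*) y, i.e. x^T A^T y = x^T (A^*) y. Since this holds for all x, y, we must have A^* = A^T. Therefore
A^* =
[[2, 0, 1],
 [-3, -1, -3]].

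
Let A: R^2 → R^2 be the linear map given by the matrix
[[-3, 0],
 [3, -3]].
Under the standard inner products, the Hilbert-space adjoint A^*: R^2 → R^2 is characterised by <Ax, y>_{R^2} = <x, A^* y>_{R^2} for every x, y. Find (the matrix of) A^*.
A^* = A^T =
[[-3, 3],
 [0, -3]]

For real matrices with standard dot products, the defining identity <Ax, y> = <x, A^* y> gives (Ax)^T y = x^T (A^*) y, i.e. x^T A^T y = x^T (A^*) y. Since this holds for all x, y, we must have A^* = A^T. Therefore
A^* =
[[-3, 3],
 [0, -3]].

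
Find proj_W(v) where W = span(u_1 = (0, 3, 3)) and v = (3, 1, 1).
proj_W(v) = (0, 1, 1)

Set up U = [u_1 | ... | u_1] ∈ R^(3×1). The projector onto W = col(U) is P = U (U^T U)^(-1) U^T.
Compute U^T U =
  [18],
and U^T v = (6).
Solve U^T U · c = U^T v for the coefficients: c = (1/3). The projection is proj_W(v) = U c.
Check: (v - proj_W(v)) · u_1 = 0  (should be 0).
Result: proj_W(v) = (0, 1, 1).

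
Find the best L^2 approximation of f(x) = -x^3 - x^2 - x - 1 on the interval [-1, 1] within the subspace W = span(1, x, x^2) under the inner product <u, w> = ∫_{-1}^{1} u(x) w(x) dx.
g(x) = -x^2 - 8*x/5 - 1

The best approximation g ∈ W is the orthogonal projection of f onto W. Writing g = a_0 + a_1 x + a_2 x^2, the coefficients solve the normal equations G · a = b where
  G_{ij} = <φ_i, φ_j> and b_i = <f, φ_i>, with φ_0 = 1, φ_1 = x, φ_2 = x^2.
G =
  [2, 0, 2/3]
  [0, 2/3, 0]
  [2/3, 0, 2/5],
b = (-8/3, -16/15, -16/15).
Solving gives a_0 = -1, a_1 = -8/5, a_2 = -1, so
  g(x) = -x^2 - 8*x/5 - 1.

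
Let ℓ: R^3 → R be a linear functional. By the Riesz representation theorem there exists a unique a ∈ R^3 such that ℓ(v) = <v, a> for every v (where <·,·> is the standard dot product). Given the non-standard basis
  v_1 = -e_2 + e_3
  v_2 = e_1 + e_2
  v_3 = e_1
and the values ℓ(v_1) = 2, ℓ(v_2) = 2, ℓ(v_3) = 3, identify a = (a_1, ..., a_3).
a = (3, -1, 1)

Write a = (a_1, ..., a_3) in the standard basis. For each basis vector v_i, ℓ(v_i) = <v_i, a> is a linear equation in the a_j's. Collect the n equations into a matrix system V a = ℓ, where row i of V is v_i (expressed in the standard basis). Since V is invertible (lower-triangular with 1s on the diagonal, up to permutation), solve by back-substitution:
  V =
[[0, -1, 1],
 [1, 1, 0],
 [1, 0, 0]]
  V a = (2, 2, 3)
Solving gives a = (3, -1, 1).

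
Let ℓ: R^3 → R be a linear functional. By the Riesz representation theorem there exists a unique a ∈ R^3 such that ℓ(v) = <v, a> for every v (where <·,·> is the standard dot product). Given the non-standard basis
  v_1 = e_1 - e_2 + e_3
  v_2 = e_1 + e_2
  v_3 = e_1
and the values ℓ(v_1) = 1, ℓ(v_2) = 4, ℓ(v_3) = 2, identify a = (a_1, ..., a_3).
a = (2, 2, 1)

Write a = (a_1, ..., a_3) in the standard basis. For each basis vector v_i, ℓ(v_i) = <v_i, a> is a linear equation in the a_j's. Collect the n equations into a matrix system V a = ℓ, where row i of V is v_i (expressed in the standard basis). Since V is invertible (lower-triangular with 1s on the diagonal, up to permutation), solve by back-substitution:
  V =
[[1, -1, 1],
 [1, 1, 0],
 [1, 0, 0]]
  V a = (1, 4, 2)
Solving gives a = (2, 2, 1).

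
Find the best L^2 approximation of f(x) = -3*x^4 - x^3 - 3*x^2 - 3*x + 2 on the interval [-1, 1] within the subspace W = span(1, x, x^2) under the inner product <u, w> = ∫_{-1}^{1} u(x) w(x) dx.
g(x) = -39*x^2/7 - 18*x/5 + 79/35

The best approximation g ∈ W is the orthogonal projection of f onto W. Writing g = a_0 + a_1 x + a_2 x^2, the coefficients solve the normal equations G · a = b where
  G_{ij} = <φ_i, φ_j> and b_i = <f, φ_i>, with φ_0 = 1, φ_1 = x, φ_2 = x^2.
G =
  [2, 0, 2/3]
  [0, 2/3, 0]
  [2/3, 0, 2/5],
b = (4/5, -12/5, -76/105).
Solving gives a_0 = 79/35, a_1 = -18/5, a_2 = -39/7, so
  g(x) = -39*x^2/7 - 18*x/5 + 79/35.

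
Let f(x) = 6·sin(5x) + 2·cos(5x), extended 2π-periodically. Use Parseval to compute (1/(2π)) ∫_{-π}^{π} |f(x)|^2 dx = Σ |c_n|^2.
Σ |c_n|^2 = 20

Expand |f|^2 and use orthogonality of {sin(nx), cos(mx)} on [-π, π]:
  ∫_{-π}^{π} sin(nx)^2 dx = π, ∫ cos(mx)^2 dx = π, and cross terms integrate to 0.
So ∫_{-π}^{π} f(x)^2 dx = 6^2 · π + 2^2 · π = (36 + 4)π.
Divide by 2π: (36 + 4)/2 = 20.
By Parseval, this equals Σ |c_n|^2.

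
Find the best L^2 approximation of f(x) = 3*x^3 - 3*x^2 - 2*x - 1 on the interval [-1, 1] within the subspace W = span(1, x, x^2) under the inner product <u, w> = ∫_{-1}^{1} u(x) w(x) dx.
g(x) = -3*x^2 - x/5 - 1

The best approximation g ∈ W is the orthogonal projection of f onto W. Writing g = a_0 + a_1 x + a_2 x^2, the coefficients solve the normal equations G · a = b where
  G_{ij} = <φ_i, φ_j> and b_i = <f, φ_i>, with φ_0 = 1, φ_1 = x, φ_2 = x^2.
G =
  [2, 0, 2/3]
  [0, 2/3, 0]
  [2/3, 0, 2/5],
b = (-4, -2/15, -28/15).
Solving gives a_0 = -1, a_1 = -1/5, a_2 = -3, so
  g(x) = -3*x^2 - x/5 - 1.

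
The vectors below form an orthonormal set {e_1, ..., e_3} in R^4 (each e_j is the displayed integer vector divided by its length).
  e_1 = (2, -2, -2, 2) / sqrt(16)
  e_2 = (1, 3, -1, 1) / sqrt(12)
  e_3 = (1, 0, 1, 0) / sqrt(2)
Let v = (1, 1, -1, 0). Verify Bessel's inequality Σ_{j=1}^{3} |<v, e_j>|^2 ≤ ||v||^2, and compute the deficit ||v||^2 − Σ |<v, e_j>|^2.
Σ |<v, e_j>|^2 = 7/3; ||v||^2 = 3; deficit = 2/3

Write each e_j = u_j / sqrt(<u_j, u_j>) where u_j is the displayed integer vector. Then <v, e_j> = <v, u_j> / sqrt(<u_j, u_j>), so |<v, e_j>|^2 = <v, u_j>^2 / <u_j, u_j>.
Coefficients: <v, e_1> = 2/sqrt(16), <v, e_2> = 5/sqrt(12), <v, e_3> = 0/sqrt(2).
Square and sum: Σ |<v, e_j>|^2 = 7/3.
Compute ||v||^2 = v·v = 3.
Deficit = 3 − 7/3 = 2/3 ≥ 0, confirming Bessel's inequality. (The deficit equals ||v − Σ <v,e_j> e_j||^2, the squared distance from v to span{e_j}.)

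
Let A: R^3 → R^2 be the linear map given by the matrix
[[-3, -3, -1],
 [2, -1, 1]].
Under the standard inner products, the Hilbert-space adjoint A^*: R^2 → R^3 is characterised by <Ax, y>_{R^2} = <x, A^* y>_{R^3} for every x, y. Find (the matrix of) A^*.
A^* = A^T =
[[-3, 2],
 [-3, -1],
 [-1, 1]]

For real matrices with standard dot products, the defining identity <Ax, y> = <x, A^* y> gives (Ax)^T y = x^T (A^*) y, i.e. x^T A^T y = x^T (A^*) y. Since this holds for all x, y, we must have A^* = A^T. Therefore
A^* =
[[-3, 2],
 [-3, -1],
 [-1, 1]].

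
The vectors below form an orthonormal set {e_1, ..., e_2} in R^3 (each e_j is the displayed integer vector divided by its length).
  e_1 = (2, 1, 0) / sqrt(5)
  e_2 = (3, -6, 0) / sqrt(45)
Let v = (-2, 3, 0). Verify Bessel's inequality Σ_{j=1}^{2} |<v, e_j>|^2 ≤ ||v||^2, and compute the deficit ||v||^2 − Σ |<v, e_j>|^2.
Σ |<v, e_j>|^2 = 13; ||v||^2 = 13; deficit = 0

Write each e_j = u_j / sqrt(<u_j, u_j>) where u_j is the displayed integer vector. Then <v, e_j> = <v, u_j> / sqrt(<u_j, u_j>), so |<v, e_j>|^2 = <v, u_j>^2 / <u_j, u_j>.
Coefficients: <v, e_1> = -1/sqrt(5), <v, e_2> = -24/sqrt(45).
Square and sum: Σ |<v, e_j>|^2 = 13.
Compute ||v||^2 = v·v = 13.
Deficit = 13 − 13 = 0 ≥ 0, confirming Bessel's inequality. (The deficit equals ||v − Σ <v,e_j> e_j||^2, the squared distance from v to span{e_j}.)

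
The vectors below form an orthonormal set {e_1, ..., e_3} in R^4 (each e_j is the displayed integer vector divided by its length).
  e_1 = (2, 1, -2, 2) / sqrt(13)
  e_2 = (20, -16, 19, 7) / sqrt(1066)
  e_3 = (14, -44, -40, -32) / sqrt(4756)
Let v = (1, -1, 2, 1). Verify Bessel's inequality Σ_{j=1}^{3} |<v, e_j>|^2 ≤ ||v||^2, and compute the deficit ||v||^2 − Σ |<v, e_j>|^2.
Σ |<v, e_j>|^2 = 397/58; ||v||^2 = 7; deficit = 9/58

Write each e_j = u_j / sqrt(<u_j, u_j>) where u_j is the displayed integer vector. Then <v, e_j> = <v, u_j> / sqrt(<u_j, u_j>), so |<v, e_j>|^2 = <v, u_j>^2 / <u_j, u_j>.
Coefficients: <v, e_1> = -1/sqrt(13), <v, e_2> = 81/sqrt(1066), <v, e_3> = -54/sqrt(4756).
Square and sum: Σ |<v, e_j>|^2 = 397/58.
Compute ||v||^2 = v·v = 7.
Deficit = 7 − 397/58 = 9/58 ≥ 0, confirming Bessel's inequality. (The deficit equals ||v − Σ <v,e_j> e_j||^2, the squared distance from v to span{e_j}.)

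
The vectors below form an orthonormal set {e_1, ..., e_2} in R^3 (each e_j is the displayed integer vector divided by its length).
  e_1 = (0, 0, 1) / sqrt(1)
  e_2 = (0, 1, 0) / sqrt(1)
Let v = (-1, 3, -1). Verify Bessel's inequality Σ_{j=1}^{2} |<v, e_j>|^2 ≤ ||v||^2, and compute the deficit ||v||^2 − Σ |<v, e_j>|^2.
Σ |<v, e_j>|^2 = 10; ||v||^2 = 11; deficit = 1

Write each e_j = u_j / sqrt(<u_j, u_j>) where u_j is the displayed integer vector. Then <v, e_j> = <v, u_j> / sqrt(<u_j, u_j>), so |<v, e_j>|^2 = <v, u_j>^2 / <u_j, u_j>.
Coefficients: <v, e_1> = -1/sqrt(1), <v, e_2> = 3/sqrt(1).
Square and sum: Σ |<v, e_j>|^2 = 10.
Compute ||v||^2 = v·v = 11.
Deficit = 11 − 10 = 1 ≥ 0, confirming Bessel's inequality. (The deficit equals ||v − Σ <v,e_j> e_j||^2, the squared distance from v to span{e_j}.)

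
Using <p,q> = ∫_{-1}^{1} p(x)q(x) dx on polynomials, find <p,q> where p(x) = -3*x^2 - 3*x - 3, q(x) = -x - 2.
<p,q> = 18

Expand the product: p(x)·q(x) = 3*x^3 + 9*x^2 + 9*x + 6.
∫_{-1}^{1} of each monomial x^k gives [2/(k+1) if k even, 0 if k odd]. Integrating term-by-term (or equivalently evaluating the antiderivative F(x) = 3*x^4/4 + 3*x^3 + 9*x^2/2 + 6*x at the endpoints):
  F(1) − F(−1) = 57/4 − (-15/4) = 18.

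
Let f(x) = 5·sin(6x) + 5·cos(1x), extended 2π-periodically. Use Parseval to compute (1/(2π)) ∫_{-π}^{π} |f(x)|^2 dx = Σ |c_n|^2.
Σ |c_n|^2 = 25

Expand |f|^2 and use orthogonality of {sin(nx), cos(mx)} on [-π, π]:
  ∫_{-π}^{π} sin(nx)^2 dx = π, ∫ cos(mx)^2 dx = π, and cross terms integrate to 0.
So ∫_{-π}^{π} f(x)^2 dx = 5^2 · π + 5^2 · π = (25 + 25)π.
Divide by 2π: (25 + 25)/2 = 25.
By Parseval, this equals Σ |c_n|^2.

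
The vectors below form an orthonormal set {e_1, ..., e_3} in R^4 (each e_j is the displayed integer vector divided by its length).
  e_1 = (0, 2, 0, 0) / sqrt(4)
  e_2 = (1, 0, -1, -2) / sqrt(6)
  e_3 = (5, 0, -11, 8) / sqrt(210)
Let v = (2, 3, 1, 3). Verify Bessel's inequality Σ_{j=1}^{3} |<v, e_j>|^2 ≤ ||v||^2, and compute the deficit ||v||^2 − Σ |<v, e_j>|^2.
Σ |<v, e_j>|^2 = 549/35; ||v||^2 = 23; deficit = 256/35

Write each e_j = u_j / sqrt(<u_j, u_j>) where u_j is the displayed integer vector. Then <v, e_j> = <v, u_j> / sqrt(<u_j, u_j>), so |<v, e_j>|^2 = <v, u_j>^2 / <u_j, u_j>.
Coefficients: <v, e_1> = 6/sqrt(4), <v, e_2> = -5/sqrt(6), <v, e_3> = 23/sqrt(210).
Square and sum: Σ |<v, e_j>|^2 = 549/35.
Compute ||v||^2 = v·v = 23.
Deficit = 23 − 549/35 = 256/35 ≥ 0, confirming Bessel's inequality. (The deficit equals ||v − Σ <v,e_j> e_j||^2, the squared distance from v to span{e_j}.)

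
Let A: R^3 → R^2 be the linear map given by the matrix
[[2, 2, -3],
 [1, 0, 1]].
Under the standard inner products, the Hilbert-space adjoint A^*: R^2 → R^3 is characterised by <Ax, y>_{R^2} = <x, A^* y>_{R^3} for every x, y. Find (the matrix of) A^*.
A^* = A^T =
[[2, 1],
 [2, 0],
 [-3, 1]]

For real matrices with standard dot products, the defining identity <Ax, y> = <x, A^* y> gives (Ax)^T y = x^T (A^*) y, i.e. x^T A^T y = x^T (A^*) y. Since this holds for all x, y, we must have A^* = A^T. Therefore
A^* =
[[2, 1],
 [2, 0],
 [-3, 1]].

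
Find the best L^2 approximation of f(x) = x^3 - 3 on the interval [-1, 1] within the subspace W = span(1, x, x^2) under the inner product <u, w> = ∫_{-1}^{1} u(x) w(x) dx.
g(x) = 3*x/5 - 3

The best approximation g ∈ W is the orthogonal projection of f onto W. Writing g = a_0 + a_1 x + a_2 x^2, the coefficients solve the normal equations G · a = b where
  G_{ij} = <φ_i, φ_j> and b_i = <f, φ_i>, with φ_0 = 1, φ_1 = x, φ_2 = x^2.
G =
  [2, 0, 2/3]
  [0, 2/3, 0]
  [2/3, 0, 2/5],
b = (-6, 2/5, -2).
Solving gives a_0 = -3, a_1 = 3/5, a_2 = 0, so
  g(x) = 3*x/5 - 3.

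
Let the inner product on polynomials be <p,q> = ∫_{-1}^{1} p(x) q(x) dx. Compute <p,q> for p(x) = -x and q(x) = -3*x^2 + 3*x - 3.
<p,q> = -2

Expand the product: p(x)·q(x) = 3*x^3 - 3*x^2 + 3*x.
∫_{-1}^{1} of each monomial x^k gives [2/(k+1) if k even, 0 if k odd]. Integrating term-by-term (or equivalently evaluating the antiderivative F(x) = 3*x^4/4 - x^3 + 3*x^2/2 at the endpoints):
  F(1) − F(−1) = 5/4 − (13/4) = -2.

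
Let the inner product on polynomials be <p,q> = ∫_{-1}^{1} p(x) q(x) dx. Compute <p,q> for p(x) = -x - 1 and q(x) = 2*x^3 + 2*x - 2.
<p,q> = 28/15

Expand the product: p(x)·q(x) = -2*x^4 - 2*x^3 - 2*x^2 + 2.
∫_{-1}^{1} of each monomial x^k gives [2/(k+1) if k even, 0 if k odd]. Integrating term-by-term (or equivalently evaluating the antiderivative F(x) = -2*x^5/5 - x^4/2 - 2*x^3/3 + 2*x at the endpoints):
  F(1) − F(−1) = 13/30 − (-43/30) = 28/15.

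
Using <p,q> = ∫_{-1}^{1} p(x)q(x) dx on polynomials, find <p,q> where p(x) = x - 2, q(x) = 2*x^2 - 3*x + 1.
<p,q> = -26/3

Expand the product: p(x)·q(x) = 2*x^3 - 7*x^2 + 7*x - 2.
∫_{-1}^{1} of each monomial x^k gives [2/(k+1) if k even, 0 if k odd]. Integrating term-by-term (or equivalently evaluating the antiderivative F(x) = x^4/2 - 7*x^3/3 + 7*x^2/2 - 2*x at the endpoints):
  F(1) − F(−1) = -1/3 − (25/3) = -26/3.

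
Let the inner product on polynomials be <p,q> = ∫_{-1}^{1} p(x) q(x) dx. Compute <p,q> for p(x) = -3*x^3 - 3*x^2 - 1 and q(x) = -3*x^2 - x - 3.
<p,q> = 94/5

Expand the product: p(x)·q(x) = 9*x^5 + 12*x^4 + 12*x^3 + 12*x^2 + x + 3.
∫_{-1}^{1} of each monomial x^k gives [2/(k+1) if k even, 0 if k odd]. Integrating term-by-term (or equivalently evaluating the antiderivative F(x) = 3*x^6/2 + 12*x^5/5 + 3*x^4 + 4*x^3 + x^2/2 + 3*x at the endpoints):
  F(1) − F(−1) = 72/5 − (-22/5) = 94/5.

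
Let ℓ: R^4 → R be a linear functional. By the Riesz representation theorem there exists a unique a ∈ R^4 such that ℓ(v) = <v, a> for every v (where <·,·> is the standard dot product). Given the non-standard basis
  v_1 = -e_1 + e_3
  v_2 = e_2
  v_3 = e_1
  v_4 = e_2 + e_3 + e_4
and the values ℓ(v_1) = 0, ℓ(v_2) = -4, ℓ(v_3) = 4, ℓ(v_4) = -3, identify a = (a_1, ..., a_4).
a = (4, -4, 4, -3)

Write a = (a_1, ..., a_4) in the standard basis. For each basis vector v_i, ℓ(v_i) = <v_i, a> is a linear equation in the a_j's. Collect the n equations into a matrix system V a = ℓ, where row i of V is v_i (expressed in the standard basis). Since V is invertible (lower-triangular with 1s on the diagonal, up to permutation), solve by back-substitution:
  V =
[[-1, 0, 1, 0],
 [0, 1, 0, 0],
 [1, 0, 0, 0],
 [0, 1, 1, 1]]
  V a = (0, -4, 4, -3)
Solving gives a = (4, -4, 4, -3).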